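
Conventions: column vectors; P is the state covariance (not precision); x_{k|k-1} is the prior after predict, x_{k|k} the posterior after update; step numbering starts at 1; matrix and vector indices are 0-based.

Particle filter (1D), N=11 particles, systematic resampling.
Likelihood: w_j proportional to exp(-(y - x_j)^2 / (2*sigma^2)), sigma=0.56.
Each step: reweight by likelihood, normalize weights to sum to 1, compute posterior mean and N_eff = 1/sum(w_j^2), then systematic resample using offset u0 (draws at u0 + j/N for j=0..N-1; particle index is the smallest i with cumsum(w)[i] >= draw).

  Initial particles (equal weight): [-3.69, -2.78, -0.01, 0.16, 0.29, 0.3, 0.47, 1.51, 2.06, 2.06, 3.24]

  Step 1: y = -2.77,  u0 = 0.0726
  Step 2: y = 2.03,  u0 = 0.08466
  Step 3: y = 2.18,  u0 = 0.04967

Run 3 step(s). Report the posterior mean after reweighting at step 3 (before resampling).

post_mean = -2.7800

step 1: w=[0.2060, 0.7940, 0.0000, 0.0000, 0.0000, 0.0000, 0.0000, 0.0000, 0.0000, 0.0000, 0.0000]  mean=-2.9674  Neff=1.4861  idx=[0, 0, 1, 1, 1, 1, 1, 1, 1, 1, 1]
step 2: w=[0.0000, 0.0000, 0.1111, 0.1111, 0.1111, 0.1111, 0.1111, 0.1111, 0.1111, 0.1111, 0.1111]  mean=-2.7800  Neff=9.0000  idx=[2, 3, 4, 5, 6, 6, 7, 8, 9, 10, 10]
step 3: w=[0.0909, 0.0909, 0.0909, 0.0909, 0.0909, 0.0909, 0.0909, 0.0909, 0.0909, 0.0909, 0.0909]  mean=-2.7800  Neff=11.0000  idx=[0, 1, 2, 3, 4, 5, 6, 7, 8, 9, 10]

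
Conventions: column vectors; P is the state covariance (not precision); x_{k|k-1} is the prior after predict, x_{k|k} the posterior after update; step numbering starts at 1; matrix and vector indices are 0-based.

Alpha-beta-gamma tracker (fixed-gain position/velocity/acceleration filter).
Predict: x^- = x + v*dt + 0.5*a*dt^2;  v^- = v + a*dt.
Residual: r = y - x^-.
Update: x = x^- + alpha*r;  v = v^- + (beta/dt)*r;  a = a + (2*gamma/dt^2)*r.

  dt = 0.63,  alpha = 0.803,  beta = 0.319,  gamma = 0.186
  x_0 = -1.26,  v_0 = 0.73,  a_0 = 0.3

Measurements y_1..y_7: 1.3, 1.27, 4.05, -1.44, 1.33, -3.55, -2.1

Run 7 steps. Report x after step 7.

step 1: x_pred=-0.7406  r=2.0406  x^+=0.8980  v^+=1.9522  a^+=2.2125
step 2: x_pred=2.5670  r=-1.2970  x^+=1.5255  v^+=2.6894  a^+=0.9969
step 3: x_pred=3.4177  r=0.6323  x^+=3.9254  v^+=3.6376  a^+=1.5896
step 4: x_pred=6.5326  r=-7.9726  x^+=0.1306  v^+=0.6022  a^+=-5.8829
step 5: x_pred=-0.6575  r=1.9875  x^+=0.9385  v^+=-2.0977  a^+=-4.0201
step 6: x_pred=-1.1809  r=-2.3691  x^+=-3.0833  v^+=-5.8299  a^+=-6.2406
step 7: x_pred=-7.9946  r=5.8946  x^+=-3.2612  v^+=-6.7768  a^+=-0.7158

x_post = -3.2612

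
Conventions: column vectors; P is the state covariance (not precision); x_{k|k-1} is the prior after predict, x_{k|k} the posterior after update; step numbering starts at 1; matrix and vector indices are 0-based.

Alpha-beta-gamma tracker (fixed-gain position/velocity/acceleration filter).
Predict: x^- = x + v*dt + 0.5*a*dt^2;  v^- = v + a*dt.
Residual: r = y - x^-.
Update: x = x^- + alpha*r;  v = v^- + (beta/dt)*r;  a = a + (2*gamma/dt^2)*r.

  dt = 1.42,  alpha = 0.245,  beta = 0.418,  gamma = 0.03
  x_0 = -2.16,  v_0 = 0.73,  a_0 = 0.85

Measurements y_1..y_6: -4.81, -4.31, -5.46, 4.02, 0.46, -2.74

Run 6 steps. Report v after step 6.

step 1: x_pred=-0.2664  r=-4.5436  x^+=-1.3796  v^+=0.5995  a^+=0.7148
step 2: x_pred=0.1924  r=-4.5024  x^+=-0.9107  v^+=0.2892  a^+=0.5808
step 3: x_pred=0.0855  r=-5.5455  x^+=-1.2731  v^+=-0.5185  a^+=0.4158
step 4: x_pred=-1.5901  r=5.6101  x^+=-0.2156  v^+=1.7234  a^+=0.5827
step 5: x_pred=2.8192  r=-2.3592  x^+=2.2412  v^+=1.8565  a^+=0.5125
step 6: x_pred=5.3941  r=-8.1341  x^+=3.4013  v^+=0.1899  a^+=0.2705

v_post = 0.1899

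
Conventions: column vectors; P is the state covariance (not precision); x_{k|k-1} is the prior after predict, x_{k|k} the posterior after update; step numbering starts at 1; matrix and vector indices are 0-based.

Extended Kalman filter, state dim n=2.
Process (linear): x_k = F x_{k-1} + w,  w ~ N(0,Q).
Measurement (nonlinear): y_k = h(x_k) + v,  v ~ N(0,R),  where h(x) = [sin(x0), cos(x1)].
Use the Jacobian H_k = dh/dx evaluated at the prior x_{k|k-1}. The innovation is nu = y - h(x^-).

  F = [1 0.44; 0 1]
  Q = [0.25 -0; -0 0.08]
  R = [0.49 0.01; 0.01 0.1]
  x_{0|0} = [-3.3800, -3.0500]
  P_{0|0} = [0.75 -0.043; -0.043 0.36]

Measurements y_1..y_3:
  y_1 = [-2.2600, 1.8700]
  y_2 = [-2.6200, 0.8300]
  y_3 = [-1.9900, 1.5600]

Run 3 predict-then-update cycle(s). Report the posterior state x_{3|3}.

x_post = [-7.3733, -0.3012]

step 1: x^-=[-4.7220, -3.0500]  P^-=[1.0319 0.1154; 0.1154 0.4400]  H_jac=[0.0096 0.0000; 0.0000 0.0915]  S=[0.4901 0.0101; 0.0101 0.1037]  K=[0.0182 0.1000; -0.0057 0.3887]  nu=[-3.2600, 2.8658]  x^+=[-4.4946, -1.9173]  P^+=[1.0306 0.1114; 0.1114 0.4244]
step 2: x^-=[-5.3382, -1.9173]  P^-=[1.4608 0.2981; 0.2981 0.5044]  H_jac=[0.5857 0.0000; 0.0000 0.9406]  S=[0.9912 0.1742; 0.1742 0.5462]  K=[0.8189 0.2521; 0.0249 0.8606]  nu=[-3.4305, 1.1696]  x^+=[-7.8527, -0.9961]  P^+=[0.6894 0.0355; 0.0355 0.0918]
step 3: x^-=[-8.2910, -0.9961]  P^-=[0.9884 0.0759; 0.0759 0.1718]  H_jac=[-0.4232 0.0000; 0.0000 0.8394]  S=[0.6670 -0.0170; -0.0170 0.2210]  K=[-0.6210 0.2405; -0.0316 0.6499]  nu=[-1.0840, 1.0164]  x^+=[-7.3733, -0.3012]  P^+=[0.7133 0.0213; 0.0213 0.0771]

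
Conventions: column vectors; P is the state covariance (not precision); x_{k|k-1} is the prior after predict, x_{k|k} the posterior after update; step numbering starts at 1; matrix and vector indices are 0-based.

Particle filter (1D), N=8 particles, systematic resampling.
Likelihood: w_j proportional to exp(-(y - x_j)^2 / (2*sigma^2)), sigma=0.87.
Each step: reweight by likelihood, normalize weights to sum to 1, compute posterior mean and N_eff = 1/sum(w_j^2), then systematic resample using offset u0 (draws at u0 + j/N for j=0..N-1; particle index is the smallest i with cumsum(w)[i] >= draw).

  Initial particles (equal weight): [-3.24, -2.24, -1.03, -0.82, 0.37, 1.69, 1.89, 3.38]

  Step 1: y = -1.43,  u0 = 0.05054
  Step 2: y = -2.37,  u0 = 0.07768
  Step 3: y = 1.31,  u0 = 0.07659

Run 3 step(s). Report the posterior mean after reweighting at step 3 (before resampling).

step 1: w=[0.0448, 0.2528, 0.3508, 0.3049, 0.0459, 0.0006, 0.0003, 0.0000]  mean=-1.3041  Neff=3.5208  idx=[1, 1, 2, 2, 2, 3, 3, 3]
step 2: w=[0.2819, 0.2819, 0.0871, 0.0871, 0.0871, 0.0583, 0.0583, 0.0583]  mean=-1.6755  Neff=5.2106  idx=[0, 0, 1, 1, 2, 3, 5, 7]
step 3: w=[0.0016, 0.0016, 0.0016, 0.0016, 0.1738, 0.1738, 0.3231, 0.3231]  mean=-0.9019  Neff=3.7151  idx=[4, 5, 5, 6, 6, 7, 7, 7]

post_mean = -0.9019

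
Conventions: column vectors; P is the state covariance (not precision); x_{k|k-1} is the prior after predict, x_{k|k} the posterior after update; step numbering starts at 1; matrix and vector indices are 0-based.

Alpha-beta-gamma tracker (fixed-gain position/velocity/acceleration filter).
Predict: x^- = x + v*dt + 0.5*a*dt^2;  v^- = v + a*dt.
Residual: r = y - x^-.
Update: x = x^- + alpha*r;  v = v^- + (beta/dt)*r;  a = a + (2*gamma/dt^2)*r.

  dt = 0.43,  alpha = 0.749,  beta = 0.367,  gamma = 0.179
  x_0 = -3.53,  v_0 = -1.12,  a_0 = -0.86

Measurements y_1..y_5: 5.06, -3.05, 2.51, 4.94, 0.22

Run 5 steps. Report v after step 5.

step 1: x_pred=-4.0911  r=9.1511  x^+=2.7631  v^+=6.3206  a^+=16.8582
step 2: x_pred=7.0395  r=-10.0895  x^+=-0.5175  v^+=4.9584  a^+=-2.6768
step 3: x_pred=1.3671  r=1.1429  x^+=2.2231  v^+=4.7828  a^+=-0.4639
step 4: x_pred=4.2368  r=0.7032  x^+=4.7635  v^+=5.1835  a^+=0.8975
step 5: x_pred=7.0754  r=-6.8554  x^+=1.9407  v^+=-0.2816  a^+=-12.3757

v_post = -0.2816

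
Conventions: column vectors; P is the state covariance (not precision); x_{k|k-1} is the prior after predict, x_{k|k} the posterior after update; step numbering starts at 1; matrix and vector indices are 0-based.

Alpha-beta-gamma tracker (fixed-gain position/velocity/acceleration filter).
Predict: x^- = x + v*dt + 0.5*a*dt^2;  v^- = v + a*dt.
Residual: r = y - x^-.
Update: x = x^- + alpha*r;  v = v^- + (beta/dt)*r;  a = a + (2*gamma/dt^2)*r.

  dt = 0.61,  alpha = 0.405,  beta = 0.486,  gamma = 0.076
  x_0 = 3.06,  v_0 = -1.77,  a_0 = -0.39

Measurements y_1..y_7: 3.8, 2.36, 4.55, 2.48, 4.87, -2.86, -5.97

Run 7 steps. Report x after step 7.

step 1: x_pred=1.9077  r=1.8923  x^+=2.6741  v^+=-0.5003  a^+=0.3830
step 2: x_pred=2.4402  r=-0.0802  x^+=2.4077  v^+=-0.3306  a^+=0.3502
step 3: x_pred=2.2712  r=2.2788  x^+=3.1941  v^+=1.6986  a^+=1.2811
step 4: x_pred=4.4686  r=-1.9886  x^+=3.6632  v^+=0.8957  a^+=0.4687
step 5: x_pred=4.2968  r=0.5732  x^+=4.5290  v^+=1.6383  a^+=0.7029
step 6: x_pred=5.6591  r=-8.5191  x^+=2.2089  v^+=-4.7203  a^+=-2.7771
step 7: x_pred=-1.1872  r=-4.7828  x^+=-3.1242  v^+=-10.2249  a^+=-4.7308

x_post = -3.1242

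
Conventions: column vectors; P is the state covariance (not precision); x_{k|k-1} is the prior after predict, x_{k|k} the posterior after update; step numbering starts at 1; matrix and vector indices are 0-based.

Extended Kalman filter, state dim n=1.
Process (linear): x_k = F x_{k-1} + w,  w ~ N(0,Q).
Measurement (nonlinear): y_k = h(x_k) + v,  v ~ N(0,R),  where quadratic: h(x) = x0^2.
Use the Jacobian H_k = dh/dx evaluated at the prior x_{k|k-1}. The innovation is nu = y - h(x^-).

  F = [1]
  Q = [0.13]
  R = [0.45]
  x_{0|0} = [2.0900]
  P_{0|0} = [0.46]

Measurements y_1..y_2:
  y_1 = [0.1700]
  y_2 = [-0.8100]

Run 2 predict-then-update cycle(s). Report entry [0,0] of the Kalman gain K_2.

K[0,0] = 0.2821

step 1: x^-=[2.0900]  P^-=[0.5900]  H_jac=[4.1800]  S=[10.7587]  K=[0.2292]  nu=[-4.1981]  x^+=[1.1277]  P^+=[0.0247]
step 2: x^-=[1.1277]  P^-=[0.1547]  H_jac=[2.2554]  S=[1.2368]  K=[0.2821]  nu=[-2.0817]  x^+=[0.5405]  P^+=[0.0563]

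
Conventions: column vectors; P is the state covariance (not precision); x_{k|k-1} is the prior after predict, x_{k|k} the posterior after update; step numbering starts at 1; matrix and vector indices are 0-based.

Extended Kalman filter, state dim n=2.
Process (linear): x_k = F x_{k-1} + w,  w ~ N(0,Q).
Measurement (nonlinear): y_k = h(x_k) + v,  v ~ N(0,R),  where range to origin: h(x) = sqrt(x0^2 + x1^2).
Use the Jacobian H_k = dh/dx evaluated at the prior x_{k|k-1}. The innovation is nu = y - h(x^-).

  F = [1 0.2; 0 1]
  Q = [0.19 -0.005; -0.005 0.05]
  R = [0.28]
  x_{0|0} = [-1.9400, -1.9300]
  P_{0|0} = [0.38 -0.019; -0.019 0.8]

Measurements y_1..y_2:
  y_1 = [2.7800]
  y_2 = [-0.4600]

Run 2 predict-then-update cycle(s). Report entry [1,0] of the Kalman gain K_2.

step 1: x^-=[-2.3260, -1.9300]  P^-=[0.5944 0.1360; 0.1360 0.8500]  H_jac=[-0.7696 -0.6386]  S=[1.1123]  K=[-0.4893; -0.5821]  nu=[-0.2424]  x^+=[-2.2074, -1.7889]  P^+=[0.3281 -0.1808; -0.1808 0.4731]
step 2: x^-=[-2.5651, -1.7889]  P^-=[0.4647 -0.0912; -0.0912 0.5231]  H_jac=[-0.8202 -0.5720]  S=[0.6782]  K=[-0.4851; -0.3309]  nu=[-3.5873]  x^+=[-0.8251, -0.6017]  P^+=[0.3051 -0.2001; -0.2001 0.4489]

K[1,0] = -0.3309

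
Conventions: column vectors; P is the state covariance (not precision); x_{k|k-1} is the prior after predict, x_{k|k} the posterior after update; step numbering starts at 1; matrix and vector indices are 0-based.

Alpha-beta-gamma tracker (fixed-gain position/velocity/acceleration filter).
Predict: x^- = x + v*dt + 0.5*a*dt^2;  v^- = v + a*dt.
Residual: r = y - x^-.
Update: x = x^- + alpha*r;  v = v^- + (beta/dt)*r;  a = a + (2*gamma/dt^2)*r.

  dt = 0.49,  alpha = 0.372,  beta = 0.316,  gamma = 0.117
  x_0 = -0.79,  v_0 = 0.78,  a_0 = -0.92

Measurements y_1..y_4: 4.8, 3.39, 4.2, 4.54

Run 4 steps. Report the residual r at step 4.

step 1: x_pred=-0.5182  r=5.3182  x^+=1.4601  v^+=3.7589  a^+=4.2631
step 2: x_pred=3.8138  r=-0.4238  x^+=3.6561  v^+=5.5745  a^+=3.8501
step 3: x_pred=6.8499  r=-2.6499  x^+=5.8641  v^+=5.7522  a^+=1.2675
step 4: x_pred=8.8349  r=-4.2949  x^+=7.2372  v^+=3.6035  a^+=-2.9182

resid = -4.2949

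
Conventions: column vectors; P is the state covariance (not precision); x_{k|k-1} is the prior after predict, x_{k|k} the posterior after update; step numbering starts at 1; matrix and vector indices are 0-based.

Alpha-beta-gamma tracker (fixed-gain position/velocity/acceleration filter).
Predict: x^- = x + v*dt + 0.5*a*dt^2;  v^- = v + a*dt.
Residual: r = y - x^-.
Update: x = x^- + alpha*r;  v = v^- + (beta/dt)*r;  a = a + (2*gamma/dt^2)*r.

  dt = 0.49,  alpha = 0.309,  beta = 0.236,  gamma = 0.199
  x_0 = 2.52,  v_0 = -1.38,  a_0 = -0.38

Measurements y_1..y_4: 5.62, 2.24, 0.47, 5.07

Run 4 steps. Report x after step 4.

step 1: x_pred=1.7982  r=3.8218  x^+=2.9791  v^+=0.2745  a^+=5.9552
step 2: x_pred=3.8286  r=-1.5886  x^+=3.3377  v^+=2.4275  a^+=3.3219
step 3: x_pred=4.9260  r=-4.4560  x^+=3.5491  v^+=1.9091  a^+=-4.0644
step 4: x_pred=3.9966  r=1.0734  x^+=4.3283  v^+=0.4345  a^+=-2.2851

x_post = 4.3283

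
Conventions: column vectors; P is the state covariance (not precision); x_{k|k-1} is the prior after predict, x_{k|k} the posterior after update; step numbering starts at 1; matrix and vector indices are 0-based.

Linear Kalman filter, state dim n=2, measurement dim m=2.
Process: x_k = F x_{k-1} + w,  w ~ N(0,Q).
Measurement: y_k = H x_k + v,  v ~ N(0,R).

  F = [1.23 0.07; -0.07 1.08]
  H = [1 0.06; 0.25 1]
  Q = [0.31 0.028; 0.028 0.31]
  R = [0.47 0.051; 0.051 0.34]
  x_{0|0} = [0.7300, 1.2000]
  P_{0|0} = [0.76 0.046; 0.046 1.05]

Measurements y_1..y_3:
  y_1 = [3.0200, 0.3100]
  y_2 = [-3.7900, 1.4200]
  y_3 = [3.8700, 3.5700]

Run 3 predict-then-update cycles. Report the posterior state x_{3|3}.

step 1: x^-=[0.9819, 1.2449]  P^-=[1.4729 0.1028; 0.1028 1.5315]  S=[1.9607 0.6155; 0.6155 2.0150]  K=[0.7532 0.0037; -0.1585 0.8212]  nu=[1.9634, -1.1804]  x^+=[2.4563, -0.0356]  P^+=[0.3572 -0.0496; -0.0496 0.2835]
step 2: x^-=[3.0187, -0.2104]  P^-=[0.8432 -0.0470; -0.0470 0.6500]  S=[1.3099 0.2531; 0.2531 1.0192]  K=[0.6413 0.0015; -0.1335 0.6594]  nu=[-6.7961, 0.8757]  x^+=[-1.3381, 1.2743]  P^+=[0.3040 -0.0428; -0.0428 0.2281]
step 3: x^-=[-1.5567, 1.4699]  P^-=[0.7637 -0.0376; -0.0376 0.5840]  S=[1.2313 0.2388; 0.2388 0.9529]  K=[0.6172 0.0062; -0.1251 0.6343]  nu=[5.3385, 2.4892]  x^+=[1.7538, 2.3811]  P^+=[0.2928 -0.0396; -0.0396 0.2192]

x_post = [1.7538, 2.3811]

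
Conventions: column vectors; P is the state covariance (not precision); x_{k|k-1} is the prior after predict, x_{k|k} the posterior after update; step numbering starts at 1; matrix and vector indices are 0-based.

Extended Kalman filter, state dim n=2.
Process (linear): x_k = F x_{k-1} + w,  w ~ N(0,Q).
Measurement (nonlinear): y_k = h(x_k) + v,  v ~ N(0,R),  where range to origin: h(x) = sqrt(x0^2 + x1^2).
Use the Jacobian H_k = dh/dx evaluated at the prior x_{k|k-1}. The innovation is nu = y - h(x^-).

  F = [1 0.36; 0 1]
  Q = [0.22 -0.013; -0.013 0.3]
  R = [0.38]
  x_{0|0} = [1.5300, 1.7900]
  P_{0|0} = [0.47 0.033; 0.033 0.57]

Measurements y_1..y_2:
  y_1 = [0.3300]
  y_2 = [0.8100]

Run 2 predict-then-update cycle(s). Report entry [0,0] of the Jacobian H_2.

H_jac[0,0] = 0.8960

step 1: x^-=[2.1744, 1.7900]  P^-=[0.7876 0.2252; 0.2252 0.8700]  H_jac=[0.7720 0.6356]  S=[1.4219]  K=[0.5283; 0.5111]  nu=[-2.4864]  x^+=[0.8608, 0.5191]  P^+=[0.3907 -0.1588; -0.1588 0.4985]
step 2: x^-=[1.0477, 0.5191]  P^-=[0.5610 0.0077; 0.0077 0.7985]  H_jac=[0.8960 0.4440]  S=[0.9939]  K=[0.5092; 0.3636]  nu=[-0.3592]  x^+=[0.8648, 0.3885]  P^+=[0.3033 -0.1763; -0.1763 0.6671]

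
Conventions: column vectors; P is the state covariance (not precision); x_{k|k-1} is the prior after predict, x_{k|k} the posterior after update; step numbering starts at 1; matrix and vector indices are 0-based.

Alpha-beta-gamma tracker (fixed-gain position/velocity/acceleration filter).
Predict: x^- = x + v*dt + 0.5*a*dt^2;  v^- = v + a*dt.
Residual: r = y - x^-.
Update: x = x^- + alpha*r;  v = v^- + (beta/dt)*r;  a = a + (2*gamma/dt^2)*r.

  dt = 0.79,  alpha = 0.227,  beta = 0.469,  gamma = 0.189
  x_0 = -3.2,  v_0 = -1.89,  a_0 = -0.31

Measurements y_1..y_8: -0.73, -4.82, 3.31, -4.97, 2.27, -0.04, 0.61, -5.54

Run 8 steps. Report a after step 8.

a_post = -3.1322

step 1: x_pred=-4.7898  r=4.0598  x^+=-3.8683  v^+=0.2753  a^+=2.1489
step 2: x_pred=-2.9802  r=-1.8398  x^+=-3.3978  v^+=0.8807  a^+=1.0346
step 3: x_pred=-2.3792  r=5.6892  x^+=-1.0878  v^+=5.0756  a^+=4.4804
step 4: x_pred=4.3201  r=-9.2901  x^+=2.2112  v^+=3.0999  a^+=-1.1463
step 5: x_pred=4.3024  r=-2.0324  x^+=3.8410  v^+=0.9877  a^+=-2.3773
step 6: x_pred=3.8795  r=-3.9195  x^+=2.9898  v^+=-3.2172  a^+=-4.7512
step 7: x_pred=-1.0345  r=1.6445  x^+=-0.6612  v^+=-5.9944  a^+=-3.7552
step 8: x_pred=-6.5686  r=1.0286  x^+=-6.3351  v^+=-8.3504  a^+=-3.1322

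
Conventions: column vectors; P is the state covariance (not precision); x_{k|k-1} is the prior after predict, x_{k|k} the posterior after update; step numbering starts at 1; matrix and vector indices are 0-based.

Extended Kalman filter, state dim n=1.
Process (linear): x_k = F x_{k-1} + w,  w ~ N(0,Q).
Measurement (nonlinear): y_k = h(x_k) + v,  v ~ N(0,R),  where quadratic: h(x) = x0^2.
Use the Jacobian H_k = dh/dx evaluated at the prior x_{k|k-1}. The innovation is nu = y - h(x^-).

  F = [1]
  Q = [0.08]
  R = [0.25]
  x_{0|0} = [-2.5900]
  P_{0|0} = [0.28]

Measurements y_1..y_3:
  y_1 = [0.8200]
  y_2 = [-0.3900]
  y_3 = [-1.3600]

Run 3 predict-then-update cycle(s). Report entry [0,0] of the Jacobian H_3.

H_jac[0,0] = -1.6413

step 1: x^-=[-2.5900]  P^-=[0.3600]  H_jac=[-5.1800]  S=[9.9097]  K=[-0.1882]  nu=[-5.8881]  x^+=[-1.4820]  P^+=[0.0091]
step 2: x^-=[-1.4820]  P^-=[0.0891]  H_jac=[-2.9640]  S=[1.0326]  K=[-0.2557]  nu=[-2.5863]  x^+=[-0.8207]  P^+=[0.0216]
step 3: x^-=[-0.8207]  P^-=[0.1016]  H_jac=[-1.6413]  S=[0.5236]  K=[-0.3184]  nu=[-2.0335]  x^+=[-0.1733]  P^+=[0.0485]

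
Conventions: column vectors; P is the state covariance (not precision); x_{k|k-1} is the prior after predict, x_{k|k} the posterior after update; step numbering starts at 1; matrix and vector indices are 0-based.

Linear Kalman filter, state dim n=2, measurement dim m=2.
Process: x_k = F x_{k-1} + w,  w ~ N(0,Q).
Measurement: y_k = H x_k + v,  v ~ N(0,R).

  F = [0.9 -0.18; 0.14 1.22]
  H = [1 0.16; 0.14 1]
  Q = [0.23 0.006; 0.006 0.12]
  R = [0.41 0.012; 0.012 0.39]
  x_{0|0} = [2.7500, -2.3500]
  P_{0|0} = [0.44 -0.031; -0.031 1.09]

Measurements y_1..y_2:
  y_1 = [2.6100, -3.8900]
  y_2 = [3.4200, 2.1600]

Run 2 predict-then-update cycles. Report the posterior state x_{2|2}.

x_post = [3.3810, -0.7758]

step 1: x^-=[2.8980, -2.4820]  P^-=[0.6318 -0.2112; -0.2112 1.7404]  S=[1.0187 0.1630; 0.1630 2.0836]  K=[0.6040 -0.1061; -0.0662 0.8262]  nu=[0.1091, -1.8137]  x^+=[3.1564, -3.9878]  P^+=[0.2576 -0.0702; -0.0702 0.3313]
step 2: x^-=[3.5586, -4.4232]  P^-=[0.4721 -0.1096; -0.1096 0.5941]  S=[0.8623 0.0611; 0.0611 0.9627]  K=[0.5328 -0.0790; -0.0597 0.6050]  nu=[0.5691, 6.0850]  x^+=[3.3810, -0.7758]  P^+=[0.2265 -0.0561; -0.0561 0.2431]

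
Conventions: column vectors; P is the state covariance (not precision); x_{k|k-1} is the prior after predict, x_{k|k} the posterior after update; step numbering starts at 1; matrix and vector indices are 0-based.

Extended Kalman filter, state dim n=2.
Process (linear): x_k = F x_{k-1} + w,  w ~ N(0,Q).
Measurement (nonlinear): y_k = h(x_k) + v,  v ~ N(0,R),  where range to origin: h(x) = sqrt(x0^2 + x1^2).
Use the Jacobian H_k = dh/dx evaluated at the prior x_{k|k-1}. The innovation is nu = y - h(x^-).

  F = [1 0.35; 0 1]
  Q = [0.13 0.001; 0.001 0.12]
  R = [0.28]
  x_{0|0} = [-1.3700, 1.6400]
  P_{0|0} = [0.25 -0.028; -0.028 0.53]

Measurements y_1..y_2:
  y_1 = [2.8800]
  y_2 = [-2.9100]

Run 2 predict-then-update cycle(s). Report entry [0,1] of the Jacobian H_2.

H_jac[0,1] = 0.9999

step 1: x^-=[-0.7960, 1.6400]  P^-=[0.4253 0.1585; 0.1585 0.6500]  H_jac=[-0.4367 0.8996]  S=[0.7626]  K=[-0.0565; 0.6760]  nu=[1.0570]  x^+=[-0.8558, 2.3546]  P^+=[0.4229 0.1877; 0.1877 0.3015]
step 2: x^-=[-0.0317, 2.3546]  P^-=[0.7212 0.2942; 0.2942 0.4215]  H_jac=[-0.0135 0.9999]  S=[0.6936]  K=[0.4101; 0.6019]  nu=[-5.2648]  x^+=[-2.1907, -0.8143]  P^+=[0.6045 0.1230; 0.1230 0.1702]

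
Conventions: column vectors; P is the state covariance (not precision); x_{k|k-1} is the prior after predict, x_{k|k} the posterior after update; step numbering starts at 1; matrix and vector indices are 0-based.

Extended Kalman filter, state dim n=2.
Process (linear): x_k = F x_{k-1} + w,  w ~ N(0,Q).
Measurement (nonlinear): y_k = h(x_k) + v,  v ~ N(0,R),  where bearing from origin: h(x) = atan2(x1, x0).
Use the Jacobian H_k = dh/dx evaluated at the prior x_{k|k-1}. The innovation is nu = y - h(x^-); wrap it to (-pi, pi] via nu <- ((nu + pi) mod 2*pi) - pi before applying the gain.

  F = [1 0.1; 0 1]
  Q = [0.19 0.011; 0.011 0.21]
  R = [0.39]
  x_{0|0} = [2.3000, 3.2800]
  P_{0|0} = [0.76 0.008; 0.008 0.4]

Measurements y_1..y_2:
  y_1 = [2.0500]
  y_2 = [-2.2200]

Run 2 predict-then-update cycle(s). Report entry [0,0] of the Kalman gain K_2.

step 1: x^-=[2.6280, 3.2800]  P^-=[0.9556 0.0590; 0.0590 0.6100]  H_jac=[-0.1857 0.1488]  S=[0.4332]  K=[-0.3893; 0.1842]  nu=[1.1547]  x^+=[2.1784, 3.4927]  P^+=[0.8899 0.0901; 0.0901 0.5953]
step 2: x^-=[2.5277, 3.4927]  P^-=[1.1039 0.1606; 0.1606 0.8053]  H_jac=[-0.1879 0.1360]  S=[0.4357]  K=[-0.4260; 0.1821]  nu=[3.1189]  x^+=[1.1991, 4.0606]  P^+=[1.0248 0.1944; 0.1944 0.7909]

K[0,0] = -0.4260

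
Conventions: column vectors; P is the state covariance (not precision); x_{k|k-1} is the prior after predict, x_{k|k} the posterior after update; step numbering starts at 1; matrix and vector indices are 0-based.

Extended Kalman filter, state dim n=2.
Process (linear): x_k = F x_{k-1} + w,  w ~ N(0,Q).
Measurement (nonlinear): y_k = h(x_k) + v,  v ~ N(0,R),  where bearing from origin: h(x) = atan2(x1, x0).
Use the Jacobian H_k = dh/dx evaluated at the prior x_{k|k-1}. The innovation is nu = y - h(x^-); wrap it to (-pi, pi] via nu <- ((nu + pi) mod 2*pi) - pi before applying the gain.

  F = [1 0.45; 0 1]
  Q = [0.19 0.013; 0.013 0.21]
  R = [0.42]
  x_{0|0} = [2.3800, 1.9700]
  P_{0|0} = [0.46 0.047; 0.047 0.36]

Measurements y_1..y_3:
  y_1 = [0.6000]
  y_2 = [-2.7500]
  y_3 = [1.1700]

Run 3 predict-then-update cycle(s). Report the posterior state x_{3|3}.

x_post = [5.1578, 2.8214]

step 1: x^-=[3.2665, 1.9700]  P^-=[0.7652 0.2220; 0.2220 0.5700]  H_jac=[-0.1354 0.2245]  S=[0.4493]  K=[-0.1197; 0.2179]  nu=[0.0573]  x^+=[3.2596, 1.9825]  P^+=[0.7588 0.2337; 0.2337 0.5487]
step 2: x^-=[4.1518, 1.9825]  P^-=[1.2702 0.4936; 0.4936 0.7587]  H_jac=[-0.0937 0.1961]  S=[0.4422]  K=[-0.0501; 0.2320]  nu=[3.0877]  x^+=[3.9971, 2.6987]  P^+=[1.2691 0.4988; 0.4988 0.7349]
step 3: x^-=[5.2115, 2.6987]  P^-=[2.0568 0.8424; 0.8424 0.9449]  H_jac=[-0.0784 0.1513]  S=[0.4343]  K=[-0.0776; 0.1772]  nu=[0.6922]  x^+=[5.1578, 2.8214]  P^+=[2.0542 0.8484; 0.8484 0.9312]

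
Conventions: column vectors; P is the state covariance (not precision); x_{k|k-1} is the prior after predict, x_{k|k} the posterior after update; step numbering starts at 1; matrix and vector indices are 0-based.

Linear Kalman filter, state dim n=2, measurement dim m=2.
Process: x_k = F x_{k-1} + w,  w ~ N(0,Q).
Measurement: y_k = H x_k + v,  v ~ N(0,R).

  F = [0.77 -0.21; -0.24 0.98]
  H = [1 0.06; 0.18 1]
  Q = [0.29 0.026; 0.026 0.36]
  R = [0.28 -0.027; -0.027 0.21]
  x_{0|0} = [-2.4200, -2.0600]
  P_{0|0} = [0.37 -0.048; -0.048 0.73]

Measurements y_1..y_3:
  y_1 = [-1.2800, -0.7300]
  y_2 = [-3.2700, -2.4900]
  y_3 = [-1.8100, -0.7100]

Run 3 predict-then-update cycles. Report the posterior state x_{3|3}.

x_post = [-1.6214, -0.5925]

step 1: x^-=[-1.4308, -1.4380]  P^-=[0.5571 -0.2312; -0.2312 1.1050]  S=[0.8133 -0.0942; -0.0942 1.2498]  K=[0.6615 -0.0549; -0.1052 0.8429]  nu=[0.2371, 0.9655]  x^+=[-1.3270, -0.6491]  P^+=[0.1905 -0.0637; -0.0637 0.1913]
step 2: x^-=[-0.8855, -0.3176]  P^-=[0.4320 -0.0999; -0.0999 0.5847]  S=[0.7021 -0.0151; -0.0151 0.7727]  K=[0.6064 -0.0168; -0.0765 0.7319]  nu=[-2.3654, -2.0130]  x^+=[-2.2862, -1.6099]  P^+=[0.1733 -0.0511; -0.0511 0.1650]
step 3: x^-=[-1.4223, -1.0290]  P^-=[0.4165 -0.0811; -0.0811 0.5524]  S=[0.6888 -0.0008; -0.0008 0.7467]  K=[0.5977 -0.0075; -0.0687 0.7202]  nu=[-0.3260, 0.5750]  x^+=[-1.6214, -0.5925]  P^+=[0.1705 -0.0484; -0.0484 0.1618]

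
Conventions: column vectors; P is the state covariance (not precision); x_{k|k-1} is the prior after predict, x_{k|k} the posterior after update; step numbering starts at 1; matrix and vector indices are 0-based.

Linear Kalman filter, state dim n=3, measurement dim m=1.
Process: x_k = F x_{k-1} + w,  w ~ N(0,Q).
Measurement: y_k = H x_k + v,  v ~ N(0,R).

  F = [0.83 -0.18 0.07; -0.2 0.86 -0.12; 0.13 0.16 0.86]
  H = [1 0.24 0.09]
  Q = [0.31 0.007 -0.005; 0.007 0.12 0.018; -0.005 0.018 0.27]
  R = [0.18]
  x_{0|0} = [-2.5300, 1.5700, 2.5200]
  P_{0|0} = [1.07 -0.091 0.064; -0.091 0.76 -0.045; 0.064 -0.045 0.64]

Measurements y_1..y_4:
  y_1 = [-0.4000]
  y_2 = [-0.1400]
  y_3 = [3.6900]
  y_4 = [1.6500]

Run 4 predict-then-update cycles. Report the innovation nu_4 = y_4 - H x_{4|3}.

step 1: x^-=[-2.2061, 1.5538, 2.0895]  P^-=[1.1106 -0.3728 0.1699; -0.3728 0.7778 -0.0230; 0.1699 -0.0230 0.7790]  S=[1.1924]  K=[0.8692; -0.1579; 0.1966]  nu=[1.2451]  x^+=[-1.1238, 1.3572, 2.3343]  P^+=[0.2097 -0.2092 -0.0339; -0.2092 0.7481 0.0140; -0.0339 0.0140 0.7329]
step 2: x^-=[-1.0136, 1.1119, 2.0786]  P^-=[0.5405 -0.3016 -0.0092; -0.3016 0.7597 0.0396; -0.0092 0.0396 0.8223]  S=[0.6262]  K=[0.7462; -0.1848; 0.1186]  nu=[0.4197]  x^+=[-0.7004, 1.0343, 2.1284]  P^+=[0.1918 -0.2153 -0.0647; -0.2153 0.7383 0.0534; -0.0647 0.0534 0.8135]
step 3: x^-=[-0.6185, 0.7742, 1.9048]  P^-=[0.5255 -0.2956 -0.0346; -0.2956 0.7453 0.0640; -0.0346 0.0640 0.8851]  S=[0.6102]  K=[0.7398; -0.1819; 0.0991]  nu=[3.9513]  x^+=[2.3045, 0.0554, 2.2964]  P^+=[0.1915 -0.2135 -0.0793; -0.2135 0.7251 0.0750; -0.0793 0.0750 0.8791]
step 4: x^-=[2.0635, -0.6888, 2.2834]  P^-=[0.5225 -0.2894 -0.0437; -0.2894 0.7308 0.0740; -0.0437 0.0740 0.9360]  S=[0.6085]  K=[0.7379; -0.1764; 0.0957]  nu=[-0.4537]  x^+=[1.7287, -0.6088, 2.2399]  P^+=[0.1911 -0.2102 -0.0867; -0.2102 0.7119 0.0842; -0.0867 0.0842 0.9304]

innov = [-0.4537]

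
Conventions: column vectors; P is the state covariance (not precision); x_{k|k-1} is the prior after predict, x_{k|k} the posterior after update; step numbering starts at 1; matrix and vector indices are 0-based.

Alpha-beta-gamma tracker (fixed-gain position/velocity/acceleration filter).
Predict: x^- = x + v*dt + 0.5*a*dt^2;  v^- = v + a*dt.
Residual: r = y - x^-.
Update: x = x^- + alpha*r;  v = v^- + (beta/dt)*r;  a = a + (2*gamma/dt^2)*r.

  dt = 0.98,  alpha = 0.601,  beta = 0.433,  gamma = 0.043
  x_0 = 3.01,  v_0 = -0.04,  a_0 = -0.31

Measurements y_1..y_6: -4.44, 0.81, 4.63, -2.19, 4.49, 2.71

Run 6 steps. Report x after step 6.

step 1: x_pred=2.8219  r=-7.2619  x^+=-1.5425  v^+=-3.5524  a^+=-0.9603
step 2: x_pred=-5.4850  r=6.2950  x^+=-1.7017  v^+=-1.7121  a^+=-0.3966
step 3: x_pred=-3.5700  r=8.2000  x^+=1.3582  v^+=1.5223  a^+=0.3377
step 4: x_pred=3.0122  r=-5.2022  x^+=-0.1143  v^+=-0.4453  a^+=-0.1281
step 5: x_pred=-0.6123  r=5.1023  x^+=2.4542  v^+=1.6835  a^+=0.3287
step 6: x_pred=4.2619  r=-1.5519  x^+=3.3292  v^+=1.3200  a^+=0.1898

x_post = 3.3292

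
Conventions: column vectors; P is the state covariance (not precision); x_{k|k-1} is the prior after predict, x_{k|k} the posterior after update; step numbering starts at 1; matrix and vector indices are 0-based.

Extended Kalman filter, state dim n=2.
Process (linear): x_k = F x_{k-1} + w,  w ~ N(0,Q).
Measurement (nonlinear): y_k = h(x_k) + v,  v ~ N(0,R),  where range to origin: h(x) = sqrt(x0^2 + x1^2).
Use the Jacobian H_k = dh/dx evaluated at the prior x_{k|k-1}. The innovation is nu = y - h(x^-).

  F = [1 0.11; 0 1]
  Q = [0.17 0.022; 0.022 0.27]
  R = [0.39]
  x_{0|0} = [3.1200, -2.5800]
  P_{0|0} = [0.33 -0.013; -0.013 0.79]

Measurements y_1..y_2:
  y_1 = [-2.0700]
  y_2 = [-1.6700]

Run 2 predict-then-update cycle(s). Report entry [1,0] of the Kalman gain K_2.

step 1: x^-=[2.8362, -2.5800]  P^-=[0.5067 0.0959; 0.0959 1.0600]  H_jac=[0.7397 -0.6729]  S=[1.0518]  K=[0.2950; -0.6107]  nu=[-5.9041]  x^+=[1.0944, 1.0258]  P^+=[0.4152 0.2854; 0.2854 0.6677]
step 2: x^-=[1.2072, 1.0258]  P^-=[0.6560 0.3808; 0.3808 0.9377]  H_jac=[0.7620 0.6475]  S=[1.5400]  K=[0.4848; 0.5827]  nu=[-3.2542]  x^+=[-0.3703, -0.8705]  P^+=[0.2941 -0.0542; -0.0542 0.4147]

K[1,0] = 0.5827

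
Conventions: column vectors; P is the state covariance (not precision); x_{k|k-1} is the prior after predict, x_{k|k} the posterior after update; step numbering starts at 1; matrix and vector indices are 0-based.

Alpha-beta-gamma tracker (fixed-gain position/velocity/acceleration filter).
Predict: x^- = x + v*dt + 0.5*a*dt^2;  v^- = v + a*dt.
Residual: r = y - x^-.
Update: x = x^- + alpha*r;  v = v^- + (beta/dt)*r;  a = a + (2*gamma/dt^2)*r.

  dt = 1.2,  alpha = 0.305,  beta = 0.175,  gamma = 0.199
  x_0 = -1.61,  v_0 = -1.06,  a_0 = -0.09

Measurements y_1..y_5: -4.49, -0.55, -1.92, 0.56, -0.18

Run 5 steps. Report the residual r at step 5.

step 1: x_pred=-2.9468  r=-1.5432  x^+=-3.4175  v^+=-1.3931  a^+=-0.5165
step 2: x_pred=-5.4610  r=4.9110  x^+=-3.9632  v^+=-1.2967  a^+=0.8408
step 3: x_pred=-4.9138  r=2.9938  x^+=-4.0007  v^+=0.1489  a^+=1.6683
step 4: x_pred=-2.6208  r=3.1808  x^+=-1.6507  v^+=2.6147  a^+=2.5474
step 5: x_pred=3.3211  r=-3.5011  x^+=2.2533  v^+=5.1611  a^+=1.5798

resid = -3.5011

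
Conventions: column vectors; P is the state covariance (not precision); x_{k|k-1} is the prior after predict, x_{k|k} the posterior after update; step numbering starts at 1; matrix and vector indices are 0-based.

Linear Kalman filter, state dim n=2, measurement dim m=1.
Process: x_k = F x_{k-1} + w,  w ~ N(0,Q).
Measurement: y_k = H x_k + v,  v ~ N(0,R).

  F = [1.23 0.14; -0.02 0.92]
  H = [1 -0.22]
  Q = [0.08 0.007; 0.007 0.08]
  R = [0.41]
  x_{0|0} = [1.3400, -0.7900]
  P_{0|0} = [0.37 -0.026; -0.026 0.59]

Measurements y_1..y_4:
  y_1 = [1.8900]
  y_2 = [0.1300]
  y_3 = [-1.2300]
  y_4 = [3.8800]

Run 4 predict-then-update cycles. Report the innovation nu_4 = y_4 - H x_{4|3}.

innov = [4.2712]

step 1: x^-=[1.5376, -0.7536]  P^-=[0.6424 0.0445; 0.0445 0.5805]  S=[1.0609]  K=[0.5963; -0.0784]  nu=[0.1866]  x^+=[1.6489, -0.7682]  P^+=[0.2652 0.0941; 0.0941 0.5740]
step 2: x^-=[1.9206, -0.7397]  P^-=[0.5249 0.1807; 0.1807 0.5624]  S=[0.8826]  K=[0.5497; 0.0645]  nu=[-1.9533]  x^+=[0.8469, -0.8657]  P^+=[0.2582 0.1494; 0.1494 0.5588]
step 3: x^-=[0.9205, -0.8134]  P^-=[0.5331 0.2412; 0.2412 0.5476]  S=[0.8634]  K=[0.5559; 0.1399]  nu=[-2.3295]  x^+=[-0.3745, -1.1392]  P^+=[0.2662 0.1741; 0.1741 0.5307]
step 4: x^-=[-0.6201, -1.0406]  P^-=[0.5531 0.2653; 0.2653 0.5228]  S=[0.8717]  K=[0.5676; 0.1724]  nu=[4.2712]  x^+=[1.8042, -0.3042]  P^+=[0.2723 0.1800; 0.1800 0.4969]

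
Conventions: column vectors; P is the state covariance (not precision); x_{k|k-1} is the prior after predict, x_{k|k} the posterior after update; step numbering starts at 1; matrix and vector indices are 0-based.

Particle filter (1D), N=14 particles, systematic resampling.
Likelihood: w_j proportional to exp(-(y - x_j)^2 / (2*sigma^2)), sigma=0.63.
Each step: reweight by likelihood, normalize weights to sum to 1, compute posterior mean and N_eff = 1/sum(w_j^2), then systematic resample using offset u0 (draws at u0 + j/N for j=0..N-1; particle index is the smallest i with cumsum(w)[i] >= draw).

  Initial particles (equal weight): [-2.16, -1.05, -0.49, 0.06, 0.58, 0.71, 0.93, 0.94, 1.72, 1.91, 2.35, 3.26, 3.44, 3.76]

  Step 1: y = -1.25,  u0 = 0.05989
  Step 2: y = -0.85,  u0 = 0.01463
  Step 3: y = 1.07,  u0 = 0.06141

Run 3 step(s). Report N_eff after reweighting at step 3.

step 1: w=[0.1827, 0.4930, 0.2504, 0.0597, 0.0076, 0.0041, 0.0013, 0.0012, 0.0000, 0.0000, 0.0000, 0.0000, 0.0000, 0.0000]  mean=-1.0216  Neff=2.9178  idx=[0, 0, 1, 1, 1, 1, 1, 1, 1, 2, 2, 2, 2, 4]
step 2: w=[0.0111, 0.0111, 0.0918, 0.0918, 0.0918, 0.0918, 0.0918, 0.0918, 0.0918, 0.0820, 0.0820, 0.0820, 0.0820, 0.0073]  mean=-0.8790  Neff=11.6066  idx=[1, 2, 3, 4, 5, 5, 6, 7, 8, 8, 9, 10, 11, 12]
step 3: w=[0.0000, 0.0160, 0.0160, 0.0160, 0.0160, 0.0160, 0.0160, 0.0160, 0.0160, 0.0160, 0.2141, 0.2141, 0.2141, 0.2141]  mean=-0.5705  Neff=5.3874  idx=[4, 9, 10, 10, 10, 11, 11, 11, 12, 12, 12, 13, 13, 13]

N_eff = 5.3874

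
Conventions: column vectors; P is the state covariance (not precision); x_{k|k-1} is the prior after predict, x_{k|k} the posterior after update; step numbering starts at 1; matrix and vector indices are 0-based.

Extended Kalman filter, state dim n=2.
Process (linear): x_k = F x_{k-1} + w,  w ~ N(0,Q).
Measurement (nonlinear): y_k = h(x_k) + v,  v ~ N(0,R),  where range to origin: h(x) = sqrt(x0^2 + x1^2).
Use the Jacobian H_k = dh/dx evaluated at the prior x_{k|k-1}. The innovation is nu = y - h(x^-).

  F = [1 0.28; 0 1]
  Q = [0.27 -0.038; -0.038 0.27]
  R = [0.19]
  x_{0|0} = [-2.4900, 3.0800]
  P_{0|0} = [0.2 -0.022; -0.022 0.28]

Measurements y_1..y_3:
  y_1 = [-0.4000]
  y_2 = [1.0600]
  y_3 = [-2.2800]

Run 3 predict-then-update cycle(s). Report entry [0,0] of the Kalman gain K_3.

K[0,0] = -0.4088

step 1: x^-=[-1.6276, 3.0800]  P^-=[0.4796 0.0184; 0.0184 0.5500]  H_jac=[-0.4672 0.8841]  S=[0.7094]  K=[-0.2929; 0.6733]  nu=[-3.8836]  x^+=[-0.4899, 0.4651]  P^+=[0.4188 0.1583; 0.1583 0.2284]
step 2: x^-=[-0.3597, 0.4651]  P^-=[0.7953 0.1843; 0.1843 0.4984]  H_jac=[-0.6118 0.7910]  S=[0.6212]  K=[-0.5487; 0.4531]  nu=[0.4720]  x^+=[-0.6187, 0.6790]  P^+=[0.6083 0.3387; 0.3387 0.3708]
step 3: x^-=[-0.4286, 0.6790]  P^-=[1.0971 0.4045; 0.4045 0.6408]  H_jac=[-0.5338 0.8456]  S=[0.5956]  K=[-0.4088; 0.5473]  nu=[-3.0829]  x^+=[0.8318, -1.0082]  P^+=[0.9975 0.5378; 0.5378 0.4624]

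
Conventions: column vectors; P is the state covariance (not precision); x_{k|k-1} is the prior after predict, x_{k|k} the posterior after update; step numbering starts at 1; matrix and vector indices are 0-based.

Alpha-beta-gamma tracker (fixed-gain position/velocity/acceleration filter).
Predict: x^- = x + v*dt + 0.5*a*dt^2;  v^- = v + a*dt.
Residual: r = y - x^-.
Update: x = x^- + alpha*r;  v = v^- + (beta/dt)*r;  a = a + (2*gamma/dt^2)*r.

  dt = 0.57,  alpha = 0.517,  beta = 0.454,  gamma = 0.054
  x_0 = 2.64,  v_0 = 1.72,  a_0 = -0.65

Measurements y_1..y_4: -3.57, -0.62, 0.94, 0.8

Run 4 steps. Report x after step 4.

step 1: x_pred=3.5148  r=-7.0848  x^+=-0.1480  v^+=-4.2935  a^+=-3.0051
step 2: x_pred=-3.0835  r=2.4635  x^+=-1.8099  v^+=-4.0442  a^+=-2.1862
step 3: x_pred=-4.4702  r=5.4102  x^+=-1.6731  v^+=-0.9811  a^+=-0.3878
step 4: x_pred=-2.2954  r=3.0954  x^+=-0.6951  v^+=1.2633  a^+=0.6412

x_post = -0.6951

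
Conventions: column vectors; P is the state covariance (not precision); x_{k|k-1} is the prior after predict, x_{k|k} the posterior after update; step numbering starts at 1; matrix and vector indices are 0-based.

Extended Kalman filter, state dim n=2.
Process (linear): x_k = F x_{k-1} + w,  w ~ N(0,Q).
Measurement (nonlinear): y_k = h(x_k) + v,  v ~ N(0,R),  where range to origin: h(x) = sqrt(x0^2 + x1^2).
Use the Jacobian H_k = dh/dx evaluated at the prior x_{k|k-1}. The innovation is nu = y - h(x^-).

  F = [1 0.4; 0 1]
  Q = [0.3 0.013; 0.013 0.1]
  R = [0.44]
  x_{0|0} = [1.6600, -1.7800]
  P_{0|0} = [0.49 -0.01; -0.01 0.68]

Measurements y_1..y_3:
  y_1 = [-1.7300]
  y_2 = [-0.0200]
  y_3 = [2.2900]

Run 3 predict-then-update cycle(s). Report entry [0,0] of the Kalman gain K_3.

K[0,0] = 0.5117

step 1: x^-=[0.9480, -1.7800]  P^-=[0.8908 0.2750; 0.2750 0.7800]  H_jac=[0.4701 -0.8826]  S=[1.0163]  K=[0.1732; -0.5502]  nu=[-3.7467]  x^+=[0.2991, 0.2815]  P^+=[0.8603 0.3718; 0.3718 0.4723]
step 2: x^-=[0.4117, 0.2815]  P^-=[1.5334 0.5738; 0.5738 0.5723]  H_jac=[0.8255 0.5644]  S=[2.2019]  K=[0.7219; 0.3618]  nu=[-0.5187]  x^+=[0.0372, 0.0938]  P^+=[0.3858 -0.0014; -0.0014 0.2841]
step 3: x^-=[0.0747, 0.0938]  P^-=[0.7301 0.1252; 0.1252 0.3841]  H_jac=[0.6230 0.7822]  S=[1.0805]  K=[0.5117; 0.3503]  nu=[2.1701]  x^+=[1.1851, 0.8539]  P^+=[0.4472 -0.0684; -0.0684 0.2515]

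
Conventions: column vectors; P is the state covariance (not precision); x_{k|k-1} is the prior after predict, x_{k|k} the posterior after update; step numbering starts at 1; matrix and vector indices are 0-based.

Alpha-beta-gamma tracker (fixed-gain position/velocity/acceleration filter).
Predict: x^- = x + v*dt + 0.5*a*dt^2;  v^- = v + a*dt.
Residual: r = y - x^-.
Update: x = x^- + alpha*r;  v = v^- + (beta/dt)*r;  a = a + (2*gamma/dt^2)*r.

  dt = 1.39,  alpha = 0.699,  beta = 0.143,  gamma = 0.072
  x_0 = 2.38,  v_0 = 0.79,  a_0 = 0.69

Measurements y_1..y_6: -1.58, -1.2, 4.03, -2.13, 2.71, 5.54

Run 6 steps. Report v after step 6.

step 1: x_pred=4.1447  r=-5.7247  x^+=0.1431  v^+=1.1602  a^+=0.2633
step 2: x_pred=2.0101  r=-3.2101  x^+=-0.2337  v^+=1.1959  a^+=0.0241
step 3: x_pred=1.4519  r=2.5781  x^+=3.2540  v^+=1.4947  a^+=0.2162
step 4: x_pred=5.5405  r=-7.6705  x^+=0.1788  v^+=1.0061  a^+=-0.3554
step 5: x_pred=1.2339  r=1.4761  x^+=2.2657  v^+=0.6639  a^+=-0.2454
step 6: x_pred=2.9514  r=2.5886  x^+=4.7608  v^+=0.5890  a^+=-0.0525

v_post = 0.5890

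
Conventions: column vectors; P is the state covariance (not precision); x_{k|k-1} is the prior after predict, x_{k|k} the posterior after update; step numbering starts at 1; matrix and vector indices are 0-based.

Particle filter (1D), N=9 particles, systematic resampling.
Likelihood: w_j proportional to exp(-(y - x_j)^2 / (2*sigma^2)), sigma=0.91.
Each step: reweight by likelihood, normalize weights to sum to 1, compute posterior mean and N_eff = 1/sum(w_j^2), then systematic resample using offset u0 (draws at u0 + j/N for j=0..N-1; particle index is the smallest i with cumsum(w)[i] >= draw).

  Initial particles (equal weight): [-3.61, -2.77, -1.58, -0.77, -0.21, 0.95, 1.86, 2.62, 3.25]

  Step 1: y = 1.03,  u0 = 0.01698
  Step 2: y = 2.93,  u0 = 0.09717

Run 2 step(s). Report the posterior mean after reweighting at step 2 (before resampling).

post_mean = 2.0192

step 1: w=[0.0000, 0.0001, 0.0066, 0.0571, 0.1595, 0.4021, 0.2663, 0.0877, 0.0206]  mean=1.0860  Neff=3.7108  idx=[3, 4, 5, 5, 5, 5, 6, 6, 7]
step 2: w=[0.0001, 0.0011, 0.0404, 0.0404, 0.0404, 0.0404, 0.2156, 0.2156, 0.4061]  mean=2.0192  Neff=3.7815  idx=[4, 6, 6, 7, 7, 8, 8, 8, 8]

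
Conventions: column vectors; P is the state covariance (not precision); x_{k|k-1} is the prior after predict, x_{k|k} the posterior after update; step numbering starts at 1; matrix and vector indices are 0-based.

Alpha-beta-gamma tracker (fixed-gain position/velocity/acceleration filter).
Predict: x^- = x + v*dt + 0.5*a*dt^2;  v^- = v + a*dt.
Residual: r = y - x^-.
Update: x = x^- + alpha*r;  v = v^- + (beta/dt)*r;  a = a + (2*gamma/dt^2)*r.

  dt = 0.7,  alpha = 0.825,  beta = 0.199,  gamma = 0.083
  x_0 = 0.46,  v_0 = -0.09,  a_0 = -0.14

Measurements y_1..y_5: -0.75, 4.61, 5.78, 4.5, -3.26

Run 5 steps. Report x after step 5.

step 1: x_pred=0.3627  r=-1.1127  x^+=-0.5553  v^+=-0.5043  a^+=-0.5170
step 2: x_pred=-1.0350  r=5.6450  x^+=3.6221  v^+=0.7386  a^+=1.3954
step 3: x_pred=4.4810  r=1.2990  x^+=5.5527  v^+=2.0847  a^+=1.8355
step 4: x_pred=7.4616  r=-2.9616  x^+=5.0183  v^+=2.5275  a^+=0.8322
step 5: x_pred=6.9914  r=-10.2514  x^+=-1.4660  v^+=0.1957  a^+=-2.6408

x_post = -1.4660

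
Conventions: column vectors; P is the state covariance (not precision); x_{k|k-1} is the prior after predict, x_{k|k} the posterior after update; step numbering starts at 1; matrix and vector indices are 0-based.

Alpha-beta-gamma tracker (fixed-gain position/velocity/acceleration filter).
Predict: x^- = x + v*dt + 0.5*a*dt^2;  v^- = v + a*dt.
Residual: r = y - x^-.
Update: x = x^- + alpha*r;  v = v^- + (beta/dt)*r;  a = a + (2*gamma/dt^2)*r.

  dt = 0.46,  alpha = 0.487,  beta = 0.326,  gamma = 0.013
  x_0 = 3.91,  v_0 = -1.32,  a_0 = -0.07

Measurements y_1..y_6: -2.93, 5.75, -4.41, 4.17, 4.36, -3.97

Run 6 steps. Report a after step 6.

step 1: x_pred=3.2954  r=-6.2254  x^+=0.2636  v^+=-5.7641  a^+=-0.8349
step 2: x_pred=-2.4762  r=8.2262  x^+=1.5300  v^+=-0.3183  a^+=0.1758
step 3: x_pred=1.4021  r=-5.8121  x^+=-1.4284  v^+=-4.3565  a^+=-0.5383
step 4: x_pred=-3.4893  r=7.6593  x^+=0.2408  v^+=0.8240  a^+=0.4028
step 5: x_pred=0.6625  r=3.6975  x^+=2.4632  v^+=3.6298  a^+=0.8571
step 6: x_pred=4.2235  r=-8.1935  x^+=0.2333  v^+=-1.7827  a^+=-0.1496

a_post = -0.1496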